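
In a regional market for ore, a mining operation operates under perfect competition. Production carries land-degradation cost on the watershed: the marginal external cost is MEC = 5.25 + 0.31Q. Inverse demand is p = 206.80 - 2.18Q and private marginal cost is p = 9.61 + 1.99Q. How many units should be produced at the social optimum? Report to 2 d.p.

Social marginal cost = private MC + MEC = 14.86 + 2.30Q.
Set SMC = demand: 14.86 + 2.30Q = 206.80 - 2.18Q → Q* = 42.8438.

Q* = 42.84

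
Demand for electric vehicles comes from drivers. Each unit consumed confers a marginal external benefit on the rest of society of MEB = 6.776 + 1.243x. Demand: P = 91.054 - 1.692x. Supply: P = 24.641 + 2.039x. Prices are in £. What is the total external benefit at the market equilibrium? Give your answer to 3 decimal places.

£317.538

Market equilibrium (private): 24.641 + 2.039x = 91.054 - 1.692x → x_m = 17.8003.
Total external benefit = ∫₀^{x_m} (6.776 + 1.243x) dx = 6.776×17.8003 + ½×1.243×17.8003² = 317.5375.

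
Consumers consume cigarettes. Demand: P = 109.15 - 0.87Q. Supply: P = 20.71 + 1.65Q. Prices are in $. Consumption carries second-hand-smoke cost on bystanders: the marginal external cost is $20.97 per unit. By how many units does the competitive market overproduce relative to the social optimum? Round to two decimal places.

8.32 units

Market equilibrium (private): 20.71 + 1.65Q = 109.15 - 0.87Q → Q_m = 35.0952.
Social marginal benefit = demand − MEC = 88.18 - 0.87Q.
Set SMB = MC: 88.18 - 0.87Q = 20.71 + 1.65Q → Q* = 26.7738.
Gap = |35.0952 − 26.7738| = 8.3214.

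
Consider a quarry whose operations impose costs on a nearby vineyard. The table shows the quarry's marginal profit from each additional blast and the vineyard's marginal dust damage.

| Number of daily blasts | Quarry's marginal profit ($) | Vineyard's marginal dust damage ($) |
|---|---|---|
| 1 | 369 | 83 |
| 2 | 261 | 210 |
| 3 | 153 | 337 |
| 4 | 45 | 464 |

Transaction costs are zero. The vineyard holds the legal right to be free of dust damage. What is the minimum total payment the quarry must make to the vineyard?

$293

Efficient level: marginal profit ≥ marginal dust damage through level 2, so k* = 2.
With the vineyard holding the right, the quarry must at least compensate total damage at k*: 83 + 210 = 293.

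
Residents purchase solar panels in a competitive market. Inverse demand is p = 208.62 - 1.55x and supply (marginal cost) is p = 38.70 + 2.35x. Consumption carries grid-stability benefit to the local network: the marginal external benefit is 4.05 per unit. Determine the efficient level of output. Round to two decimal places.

x* = 44.61

Social marginal benefit = demand + MEB = 212.67 - 1.55x.
Set SMB = MC: 212.67 - 1.55x = 38.70 + 2.35x → x* = 44.6077.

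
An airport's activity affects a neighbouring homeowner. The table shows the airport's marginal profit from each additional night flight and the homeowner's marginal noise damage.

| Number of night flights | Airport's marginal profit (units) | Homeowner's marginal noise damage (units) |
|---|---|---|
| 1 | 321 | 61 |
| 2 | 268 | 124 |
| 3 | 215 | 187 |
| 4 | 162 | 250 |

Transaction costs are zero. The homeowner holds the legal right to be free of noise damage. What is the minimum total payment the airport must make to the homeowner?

372

Efficient level: marginal profit ≥ marginal noise damage through level 3, so k* = 3.
With the homeowner holding the right, the airport must at least compensate total damage at k*: 61 + 124 + 187 = 372.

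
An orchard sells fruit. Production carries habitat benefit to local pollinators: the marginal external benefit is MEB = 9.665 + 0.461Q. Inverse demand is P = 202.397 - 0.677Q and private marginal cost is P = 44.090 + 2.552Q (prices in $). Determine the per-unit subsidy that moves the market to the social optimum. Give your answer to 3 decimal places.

subsidy = $37.640 per unit

Social marginal cost = private MC − MEB = 34.425 + 2.091Q.
Set SMC = demand: 34.425 + 2.091Q = 202.397 - 0.677Q → Q* = 60.6835.
The Pigouvian subsidy equals MEB at Q*: 9.665 + 0.461×60.6835 = 37.6401.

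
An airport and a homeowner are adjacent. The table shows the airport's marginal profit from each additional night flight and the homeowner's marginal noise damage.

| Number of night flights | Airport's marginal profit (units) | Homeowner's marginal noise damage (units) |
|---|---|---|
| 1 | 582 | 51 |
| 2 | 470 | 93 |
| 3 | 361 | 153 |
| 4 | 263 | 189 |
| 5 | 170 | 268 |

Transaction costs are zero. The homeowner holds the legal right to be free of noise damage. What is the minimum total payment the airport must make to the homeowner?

486

Efficient level: marginal profit ≥ marginal noise damage through level 4, so k* = 4.
With the homeowner holding the right, the airport must at least compensate total damage at k*: 51 + 93 + 153 + 189 = 486.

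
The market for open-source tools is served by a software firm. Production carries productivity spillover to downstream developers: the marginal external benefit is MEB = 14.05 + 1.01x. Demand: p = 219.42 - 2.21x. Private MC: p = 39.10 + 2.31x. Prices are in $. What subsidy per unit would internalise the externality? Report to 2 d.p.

Social marginal cost = private MC − MEB = 25.05 + 1.30x.
Set SMC = demand: 25.05 + 1.30x = 219.42 - 2.21x → x* = 55.3761.
The Pigouvian subsidy equals MEB at x*: 14.05 + 1.01×55.3761 = 69.9799.

subsidy = $69.98 per unit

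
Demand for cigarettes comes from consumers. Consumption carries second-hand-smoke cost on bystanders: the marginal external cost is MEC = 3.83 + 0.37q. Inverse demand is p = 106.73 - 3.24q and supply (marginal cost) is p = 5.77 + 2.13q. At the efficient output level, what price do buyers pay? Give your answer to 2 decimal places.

Social marginal benefit = demand − MEC = 102.90 - 3.61q.
Set SMB = MC: 102.90 - 3.61q = 5.77 + 2.13q → q* = 16.9216.
Consumer price on the demand curve at q*: 106.73 − 3.24×16.9216 = 51.9040.

P = 51.90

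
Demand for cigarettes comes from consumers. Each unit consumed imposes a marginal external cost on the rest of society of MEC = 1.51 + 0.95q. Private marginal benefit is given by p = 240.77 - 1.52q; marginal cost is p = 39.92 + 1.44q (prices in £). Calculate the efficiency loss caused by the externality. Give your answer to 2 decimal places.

DWL = £556.56

Market equilibrium (private): 39.92 + 1.44q = 240.77 - 1.52q → q_m = 67.8547.
Social marginal benefit = demand − MEC = 239.26 - 2.47q.
Set SMB = MC: 239.26 - 2.47q = 39.92 + 1.44q → q* = 50.9821.
Height of the DWL triangle at q_m is MC(q_m) − SMB(q_m) = MEC(q_m) = 65.9720.
DWL = ½ × 16.8726 × 65.9720 = 556.5596.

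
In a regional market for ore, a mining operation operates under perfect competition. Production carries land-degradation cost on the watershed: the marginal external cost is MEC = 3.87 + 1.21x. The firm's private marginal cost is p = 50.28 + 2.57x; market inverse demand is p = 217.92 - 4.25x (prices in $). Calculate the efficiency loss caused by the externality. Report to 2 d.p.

DWL = $70.35

Market equilibrium (private): 50.28 + 2.57x = 217.92 - 4.25x → x_m = 24.5806.
Social marginal cost = private MC + MEC = 54.15 + 3.78x.
Set SMC = demand: 54.15 + 3.78x = 217.92 - 4.25x → x* = 20.3948.
Between x* and x_m the wedge SMC − demand runs linearly from 0 to MEC(x_m), so the loss is a triangle.
DWL = ½ × 4.1858 × 33.6126 = 70.3478.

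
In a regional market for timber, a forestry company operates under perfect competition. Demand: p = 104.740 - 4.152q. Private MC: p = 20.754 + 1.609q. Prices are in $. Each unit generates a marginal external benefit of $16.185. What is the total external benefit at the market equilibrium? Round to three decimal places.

Market equilibrium (private): 20.754 + 1.609q = 104.740 - 4.152q → q_m = 14.5784.
Total external benefit = MEB × q_m = 16.185 × 14.5784 = 235.9514.

$235.951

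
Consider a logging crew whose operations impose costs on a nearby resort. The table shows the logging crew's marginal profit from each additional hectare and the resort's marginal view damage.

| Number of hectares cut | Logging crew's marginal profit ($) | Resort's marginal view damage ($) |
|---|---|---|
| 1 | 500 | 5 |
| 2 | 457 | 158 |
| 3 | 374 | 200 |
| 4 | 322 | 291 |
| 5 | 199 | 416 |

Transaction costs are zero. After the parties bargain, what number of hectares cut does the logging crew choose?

4

Bargaining reaches the level where marginal profit last exceeds marginal view damage.
That holds through level 4 (322 ≥ 291) but not at 5 (199 < 416).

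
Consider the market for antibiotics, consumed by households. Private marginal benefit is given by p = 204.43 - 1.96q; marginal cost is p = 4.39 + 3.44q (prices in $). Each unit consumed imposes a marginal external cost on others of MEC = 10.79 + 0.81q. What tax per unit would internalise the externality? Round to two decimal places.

Social marginal benefit = demand − MEC = 193.64 - 2.77q.
Set SMB = MC: 193.64 - 2.77q = 4.39 + 3.44q → q* = 30.4750.
The Pigouvian tax equals MEC at q*: 10.79 + 0.81×30.4750 = 35.4748.

tax = $35.47 per unit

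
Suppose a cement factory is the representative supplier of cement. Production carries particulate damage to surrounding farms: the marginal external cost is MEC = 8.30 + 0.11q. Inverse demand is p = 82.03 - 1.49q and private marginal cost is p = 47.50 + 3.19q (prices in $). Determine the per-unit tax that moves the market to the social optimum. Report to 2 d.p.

Social marginal cost = private MC + MEC = 55.80 + 3.30q.
Set SMC = demand: 55.80 + 3.30q = 82.03 - 1.49q → q* = 5.4760.
The Pigouvian tax equals MEC at q*: 8.30 + 0.11×5.4760 = 8.9024.

tax = $8.90 per unit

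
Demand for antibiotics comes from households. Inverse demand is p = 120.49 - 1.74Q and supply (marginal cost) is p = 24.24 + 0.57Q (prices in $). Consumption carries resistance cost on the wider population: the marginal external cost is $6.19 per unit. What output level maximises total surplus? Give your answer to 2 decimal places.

Social marginal benefit = demand − MEC = 114.30 - 1.74Q.
Set SMB = MC: 114.30 - 1.74Q = 24.24 + 0.57Q → Q* = 38.9870.

Q* = 38.99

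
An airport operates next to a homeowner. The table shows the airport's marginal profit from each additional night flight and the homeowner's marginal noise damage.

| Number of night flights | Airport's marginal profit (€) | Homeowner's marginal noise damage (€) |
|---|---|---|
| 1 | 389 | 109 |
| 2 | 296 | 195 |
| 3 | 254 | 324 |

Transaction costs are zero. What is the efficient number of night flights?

2

Bargaining reaches the level where marginal profit last exceeds marginal noise damage.
That holds through level 2 (296 ≥ 195) but not at 3 (254 < 324).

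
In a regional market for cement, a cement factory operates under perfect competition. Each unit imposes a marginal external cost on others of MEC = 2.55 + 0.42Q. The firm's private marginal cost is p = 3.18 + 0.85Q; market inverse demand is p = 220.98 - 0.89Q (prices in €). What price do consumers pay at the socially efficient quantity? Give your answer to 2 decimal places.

Social marginal cost = private MC + MEC = 5.73 + 1.27Q.
Set SMC = demand: 5.73 + 1.27Q = 220.98 - 0.89Q → Q* = 99.6528.
Consumer price on the demand curve at Q*: 220.98 − 0.89×99.6528 = 132.2890.

P = €132.29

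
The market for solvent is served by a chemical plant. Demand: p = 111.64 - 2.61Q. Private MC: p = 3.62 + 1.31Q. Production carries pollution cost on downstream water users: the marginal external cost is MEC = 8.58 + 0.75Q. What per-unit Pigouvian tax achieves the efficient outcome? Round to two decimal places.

Social marginal cost = private MC + MEC = 12.20 + 2.06Q.
Set SMC = demand: 12.20 + 2.06Q = 111.64 - 2.61Q → Q* = 21.2934.
The Pigouvian tax equals MEC at Q*: 8.58 + 0.75×21.2934 = 24.5501.

tax = 24.55 per unit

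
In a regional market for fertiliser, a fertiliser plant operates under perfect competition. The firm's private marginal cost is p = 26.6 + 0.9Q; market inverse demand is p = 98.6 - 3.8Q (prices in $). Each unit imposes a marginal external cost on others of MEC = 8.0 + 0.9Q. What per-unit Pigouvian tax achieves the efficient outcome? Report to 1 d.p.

Social marginal cost = private MC + MEC = 34.6 + 1.8Q.
Set SMC = demand: 34.6 + 1.8Q = 98.6 - 3.8Q → Q* = 11.4286.
The Pigouvian tax equals MEC at Q*: 8.0 + 0.9×11.4286 = 18.2857.

tax = $18.3 per unit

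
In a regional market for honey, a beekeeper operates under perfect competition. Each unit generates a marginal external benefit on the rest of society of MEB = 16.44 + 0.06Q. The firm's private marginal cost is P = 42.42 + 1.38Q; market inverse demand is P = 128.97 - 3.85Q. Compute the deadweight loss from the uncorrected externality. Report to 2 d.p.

DWL = 29.39

Market equilibrium (private): 42.42 + 1.38Q = 128.97 - 3.85Q → Q_m = 16.5488.
Social marginal cost = private MC − MEB = 25.98 + 1.32Q.
Set SMC = demand: 25.98 + 1.32Q = 128.97 - 3.85Q → Q* = 19.9207.
The loss is the area between SMC and demand from Q* to Q_m; with linear curves that's a triangle of height MEB(Q_m).
DWL = ½ × 3.3719 × 17.4329 = 29.3910.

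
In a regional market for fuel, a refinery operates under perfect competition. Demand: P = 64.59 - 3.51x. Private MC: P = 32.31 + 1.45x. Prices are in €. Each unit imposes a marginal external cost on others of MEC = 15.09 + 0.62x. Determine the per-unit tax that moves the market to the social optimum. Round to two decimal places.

Social marginal cost = private MC + MEC = 47.40 + 2.07x.
Set SMC = demand: 47.40 + 2.07x = 64.59 - 3.51x → x* = 3.0806.
The Pigouvian tax equals MEC at x*: 15.09 + 0.62×3.0806 = 17.0000.

tax = €17.00 per unit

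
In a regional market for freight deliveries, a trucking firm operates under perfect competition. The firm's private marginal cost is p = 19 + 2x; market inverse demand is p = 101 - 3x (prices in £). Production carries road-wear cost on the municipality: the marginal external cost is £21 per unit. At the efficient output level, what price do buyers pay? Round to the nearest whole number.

P = £64

Social marginal cost = private MC + MEC = 40 + 2x.
Set SMC = demand: 40 + 2x = 101 - 3x → x* = 12.2000.
Consumer price on the demand curve at x*: 101 − 3×12.2000 = 64.4000.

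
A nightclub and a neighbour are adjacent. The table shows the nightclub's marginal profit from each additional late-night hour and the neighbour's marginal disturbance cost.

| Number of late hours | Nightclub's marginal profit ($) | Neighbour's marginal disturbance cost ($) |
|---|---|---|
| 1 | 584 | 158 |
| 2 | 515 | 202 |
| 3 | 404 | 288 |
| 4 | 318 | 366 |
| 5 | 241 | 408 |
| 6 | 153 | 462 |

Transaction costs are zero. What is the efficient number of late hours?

Bargaining reaches the level where marginal profit last exceeds marginal disturbance cost.
That holds through level 3 (404 ≥ 288) but not at 4 (318 < 366).

3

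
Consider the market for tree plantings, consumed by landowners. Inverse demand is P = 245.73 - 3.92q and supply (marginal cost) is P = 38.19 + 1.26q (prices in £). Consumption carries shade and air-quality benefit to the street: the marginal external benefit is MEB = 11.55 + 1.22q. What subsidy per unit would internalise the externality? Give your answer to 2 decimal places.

subsidy = £79.05 per unit

Social marginal benefit = demand + MEB = 257.28 - 2.70q.
Set SMB = MC: 257.28 - 2.70q = 38.19 + 1.26q → q* = 55.3258.
The Pigouvian subsidy equals MEB at q*: 11.55 + 1.22×55.3258 = 79.0475.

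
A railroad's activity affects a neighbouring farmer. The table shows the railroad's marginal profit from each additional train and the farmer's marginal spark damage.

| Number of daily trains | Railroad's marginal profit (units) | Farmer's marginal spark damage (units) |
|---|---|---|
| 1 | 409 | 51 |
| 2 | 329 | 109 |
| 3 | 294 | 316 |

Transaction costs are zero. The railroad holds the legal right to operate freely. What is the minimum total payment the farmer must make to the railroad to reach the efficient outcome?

Left alone the railroad would choose level 3 (marginal profit stays positive).
Efficient level: k* = 2 (marginal profit ≥ marginal spark damage through 2).
The farmer must at least cover the railroad's forgone profit from cutting 3→2: 294 = 294.

294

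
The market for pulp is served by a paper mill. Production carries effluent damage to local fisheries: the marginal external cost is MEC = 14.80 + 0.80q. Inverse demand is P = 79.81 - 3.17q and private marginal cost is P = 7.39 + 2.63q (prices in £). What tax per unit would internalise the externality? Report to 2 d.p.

Social marginal cost = private MC + MEC = 22.19 + 3.43q.
Set SMC = demand: 22.19 + 3.43q = 79.81 - 3.17q → q* = 8.7303.
The Pigouvian tax equals MEC at q*: 14.80 + 0.80×8.7303 = 21.7842.

tax = £21.78 per unit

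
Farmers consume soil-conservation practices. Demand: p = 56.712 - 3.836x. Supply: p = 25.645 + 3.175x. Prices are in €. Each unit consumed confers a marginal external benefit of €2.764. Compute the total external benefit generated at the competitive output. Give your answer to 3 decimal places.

Market equilibrium (private): 25.645 + 3.175x = 56.712 - 3.836x → x_m = 4.4312.
Total external benefit = MEB × x_m = 2.764 × 4.4312 = 12.2478.

€12.248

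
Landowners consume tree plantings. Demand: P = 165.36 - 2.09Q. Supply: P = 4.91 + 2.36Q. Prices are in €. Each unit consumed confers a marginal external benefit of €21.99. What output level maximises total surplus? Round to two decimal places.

Social marginal benefit = demand + MEB = 187.35 - 2.09Q.
Set SMB = MC: 187.35 - 2.09Q = 4.91 + 2.36Q → Q* = 40.9978.

Q* = 41.00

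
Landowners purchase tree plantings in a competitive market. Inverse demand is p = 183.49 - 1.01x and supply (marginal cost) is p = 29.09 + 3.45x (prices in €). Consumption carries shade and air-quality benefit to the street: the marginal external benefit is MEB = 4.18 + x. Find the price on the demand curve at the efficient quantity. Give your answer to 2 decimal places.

Social marginal benefit = demand + MEB = 187.67 - 0.01x.
Set SMB = MC: 187.67 - 0.01x = 29.09 + 3.45x → x* = 45.8324.
Consumer price on the demand curve at x*: 183.49 − 1.01×45.8324 = 137.1993.

P = €137.20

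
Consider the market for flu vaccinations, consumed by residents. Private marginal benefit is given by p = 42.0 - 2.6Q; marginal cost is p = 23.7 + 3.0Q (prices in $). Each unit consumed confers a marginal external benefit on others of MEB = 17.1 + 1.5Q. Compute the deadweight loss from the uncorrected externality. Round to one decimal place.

Market equilibrium (private): 23.7 + 3.0Q = 42.0 - 2.6Q → Q_m = 3.2679.
Social marginal benefit = demand + MEB = 59.1 - 1.1Q.
Set SMB = MC: 59.1 - 1.1Q = 23.7 + 3.0Q → Q* = 8.6341.
The loss is the area between SMB and MC from Q* to Q_m; with linear curves that's a triangle of height MEB(Q_m).
DWL = ½ × 5.3662 × 22.0018 = 59.0330.

DWL = $59.0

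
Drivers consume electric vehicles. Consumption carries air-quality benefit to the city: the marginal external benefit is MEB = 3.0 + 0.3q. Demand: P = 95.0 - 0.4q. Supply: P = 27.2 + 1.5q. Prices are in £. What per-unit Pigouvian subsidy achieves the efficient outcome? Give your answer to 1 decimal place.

Social marginal benefit = demand + MEB = 98.0 - 0.1q.
Set SMB = MC: 98.0 - 0.1q = 27.2 + 1.5q → q* = 44.2500.
The Pigouvian subsidy equals MEB at q*: 3.0 + 0.3×44.2500 = 16.2750.

subsidy = £16.3 per unit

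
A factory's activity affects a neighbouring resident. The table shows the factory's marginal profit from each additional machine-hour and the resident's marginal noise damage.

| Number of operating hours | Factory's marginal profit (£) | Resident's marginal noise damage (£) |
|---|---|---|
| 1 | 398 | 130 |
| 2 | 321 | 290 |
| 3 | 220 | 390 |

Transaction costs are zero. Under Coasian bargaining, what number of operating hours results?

2

Bargaining reaches the level where marginal profit last exceeds marginal noise damage.
That holds through level 2 (321 ≥ 290) but not at 3 (220 < 390).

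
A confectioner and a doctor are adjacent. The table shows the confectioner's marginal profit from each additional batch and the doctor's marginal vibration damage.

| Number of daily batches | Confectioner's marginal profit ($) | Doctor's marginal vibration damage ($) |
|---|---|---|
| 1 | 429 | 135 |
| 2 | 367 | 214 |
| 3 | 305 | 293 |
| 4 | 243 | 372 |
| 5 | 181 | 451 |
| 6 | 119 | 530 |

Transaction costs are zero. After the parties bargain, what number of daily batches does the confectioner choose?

Bargaining reaches the level where marginal profit last exceeds marginal vibration damage.
That holds through level 3 (305 ≥ 293) but not at 4 (243 < 372).

3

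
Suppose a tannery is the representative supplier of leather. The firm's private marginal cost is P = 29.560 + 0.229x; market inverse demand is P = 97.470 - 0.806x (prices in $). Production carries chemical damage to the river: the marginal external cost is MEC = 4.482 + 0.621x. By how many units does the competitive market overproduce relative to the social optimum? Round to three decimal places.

Market equilibrium (private): 29.560 + 0.229x = 97.470 - 0.806x → x_m = 65.6135.
Social marginal cost = private MC + MEC = 34.042 + 0.850x.
Set SMC = demand: 34.042 + 0.850x = 97.470 - 0.806x → x* = 38.3019.
Gap = |65.6135 − 38.3019| = 27.3116.

27.312 units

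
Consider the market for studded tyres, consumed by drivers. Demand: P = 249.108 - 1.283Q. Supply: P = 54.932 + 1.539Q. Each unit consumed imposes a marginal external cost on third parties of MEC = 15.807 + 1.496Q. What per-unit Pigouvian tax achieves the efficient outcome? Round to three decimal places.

Social marginal benefit = demand − MEC = 233.301 - 2.779Q.
Set SMB = MC: 233.301 - 2.779Q = 54.932 + 1.539Q → Q* = 41.3082.
The Pigouvian tax equals MEC at Q*: 15.807 + 1.496×41.3082 = 77.6041.

tax = 77.604 per unit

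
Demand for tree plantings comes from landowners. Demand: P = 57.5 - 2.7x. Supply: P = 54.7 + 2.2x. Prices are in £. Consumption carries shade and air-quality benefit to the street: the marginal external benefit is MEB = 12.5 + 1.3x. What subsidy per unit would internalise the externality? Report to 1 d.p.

Social marginal benefit = demand + MEB = 70.0 - 1.4x.
Set SMB = MC: 70.0 - 1.4x = 54.7 + 2.2x → x* = 4.2500.
The Pigouvian subsidy equals MEB at x*: 12.5 + 1.3×4.2500 = 18.0250.

subsidy = £18.0 per unit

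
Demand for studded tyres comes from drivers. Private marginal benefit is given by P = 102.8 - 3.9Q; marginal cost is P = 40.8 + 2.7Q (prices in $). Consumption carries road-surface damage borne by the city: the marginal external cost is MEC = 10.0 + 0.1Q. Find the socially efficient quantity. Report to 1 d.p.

Q* = 7.8

Social marginal benefit = demand − MEC = 92.8 - 4.0Q.
Set SMB = MC: 92.8 - 4.0Q = 40.8 + 2.7Q → Q* = 7.7612.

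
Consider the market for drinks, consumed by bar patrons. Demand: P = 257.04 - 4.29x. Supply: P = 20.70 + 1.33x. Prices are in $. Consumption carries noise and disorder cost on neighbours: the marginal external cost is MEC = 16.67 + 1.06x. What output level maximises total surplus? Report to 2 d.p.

Social marginal benefit = demand − MEC = 240.37 - 5.35x.
Set SMB = MC: 240.37 - 5.35x = 20.70 + 1.33x → x* = 32.8847.

x* = 32.88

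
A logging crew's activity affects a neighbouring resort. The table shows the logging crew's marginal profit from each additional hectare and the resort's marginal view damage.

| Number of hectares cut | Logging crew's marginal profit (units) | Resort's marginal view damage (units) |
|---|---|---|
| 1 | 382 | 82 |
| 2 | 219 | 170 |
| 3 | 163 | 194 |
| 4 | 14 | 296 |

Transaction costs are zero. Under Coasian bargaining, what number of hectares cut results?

2

Bargaining reaches the level where marginal profit last exceeds marginal view damage.
That holds through level 2 (219 ≥ 170) but not at 3 (163 < 194).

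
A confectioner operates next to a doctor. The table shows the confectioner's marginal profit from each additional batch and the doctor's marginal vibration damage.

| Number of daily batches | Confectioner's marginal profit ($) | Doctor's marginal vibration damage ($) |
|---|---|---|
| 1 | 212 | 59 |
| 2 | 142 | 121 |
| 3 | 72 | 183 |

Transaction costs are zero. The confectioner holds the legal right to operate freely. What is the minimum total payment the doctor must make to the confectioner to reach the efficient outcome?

Left alone the confectioner would choose level 3 (marginal profit stays positive).
Efficient level: k* = 2 (marginal profit ≥ marginal vibration damage through 2).
The doctor must at least cover the confectioner's forgone profit from cutting 3→2: 72 = 72.

$72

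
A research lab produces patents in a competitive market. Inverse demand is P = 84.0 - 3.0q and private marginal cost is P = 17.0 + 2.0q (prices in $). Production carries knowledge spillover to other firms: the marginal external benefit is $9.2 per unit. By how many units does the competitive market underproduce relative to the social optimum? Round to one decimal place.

1.8 units

Market equilibrium (private): 17.0 + 2.0q = 84.0 - 3.0q → q_m = 13.4000.
Social marginal cost = private MC − MEB = 7.8 + 2.0q.
Set SMC = demand: 7.8 + 2.0q = 84.0 - 3.0q → q* = 15.2400.
Gap = |13.4000 − 15.2400| = 1.8400.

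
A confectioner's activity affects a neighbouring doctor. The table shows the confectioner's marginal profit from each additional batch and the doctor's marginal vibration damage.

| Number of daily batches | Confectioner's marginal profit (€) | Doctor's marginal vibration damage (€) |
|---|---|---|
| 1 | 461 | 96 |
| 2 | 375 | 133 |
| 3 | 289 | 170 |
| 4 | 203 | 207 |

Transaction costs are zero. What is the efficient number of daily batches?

3

Bargaining reaches the level where marginal profit last exceeds marginal vibration damage.
That holds through level 3 (289 ≥ 170) but not at 4 (203 < 207).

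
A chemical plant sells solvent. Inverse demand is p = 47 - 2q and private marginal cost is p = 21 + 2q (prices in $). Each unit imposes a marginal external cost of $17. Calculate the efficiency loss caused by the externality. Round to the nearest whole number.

Market equilibrium (private): 21 + 2q = 47 - 2q → q_m = 6.5000.
Social marginal cost = private MC + MEC = 38 + 2q.
Set SMC = demand: 38 + 2q = 47 - 2q → q* = 2.2500.
The welfare-loss triangle has base |q_m − q*| and height MEC(q_m) (the vertical gap between SMC and demand is zero at q* and MEC at q_m).
DWL = ½ × 4.2500 × 17.0000 = 36.1250.

DWL = $36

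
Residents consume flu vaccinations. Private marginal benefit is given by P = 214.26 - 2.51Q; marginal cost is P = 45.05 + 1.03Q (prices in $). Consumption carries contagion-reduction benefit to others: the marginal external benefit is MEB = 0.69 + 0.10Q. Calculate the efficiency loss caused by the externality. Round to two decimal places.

Market equilibrium (private): 45.05 + 1.03Q = 214.26 - 2.51Q → Q_m = 47.7994.
Social marginal benefit = demand + MEB = 214.95 - 2.41Q.
Set SMB = MC: 214.95 - 2.41Q = 45.05 + 1.03Q → Q* = 49.3895.
Between Q* and Q_m the wedge SMB − MC runs linearly from 0 to MEB(Q_m), so the loss is a triangle.
DWL = ½ × 1.5901 × 5.4699 = 4.3488.

DWL = $4.35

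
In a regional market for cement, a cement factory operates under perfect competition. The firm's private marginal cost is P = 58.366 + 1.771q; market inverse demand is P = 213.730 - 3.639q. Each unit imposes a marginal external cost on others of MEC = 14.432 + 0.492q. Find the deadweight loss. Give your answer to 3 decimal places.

Market equilibrium (private): 58.366 + 1.771q = 213.730 - 3.639q → q_m = 28.7179.
Social marginal cost = private MC + MEC = 72.798 + 2.263q.
Set SMC = demand: 72.798 + 2.263q = 213.730 - 3.639q → q* = 23.8787.
The loss is the area between SMC and demand from q* to q_m; with linear curves that's a triangle of height MEC(q_m).
DWL = ½ × 4.8392 × 28.5612 = 69.1067.

DWL = 69.107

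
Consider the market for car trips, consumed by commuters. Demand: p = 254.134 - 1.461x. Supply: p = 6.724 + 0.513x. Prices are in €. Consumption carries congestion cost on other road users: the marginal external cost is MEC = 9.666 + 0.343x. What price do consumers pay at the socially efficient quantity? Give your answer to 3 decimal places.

P = €104.223

Social marginal benefit = demand − MEC = 244.468 - 1.804x.
Set SMB = MC: 244.468 - 1.804x = 6.724 + 0.513x → x* = 102.6085.
Consumer price on the demand curve at x*: 254.134 − 1.461×102.6085 = 104.2230.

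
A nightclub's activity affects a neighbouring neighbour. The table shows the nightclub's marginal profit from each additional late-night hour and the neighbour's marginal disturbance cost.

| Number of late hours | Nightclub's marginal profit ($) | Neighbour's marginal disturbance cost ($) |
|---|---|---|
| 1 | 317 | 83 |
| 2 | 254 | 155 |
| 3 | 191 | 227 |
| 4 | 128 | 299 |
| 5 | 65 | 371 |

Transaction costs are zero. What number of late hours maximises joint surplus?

2

Bargaining reaches the level where marginal profit last exceeds marginal disturbance cost.
That holds through level 2 (254 ≥ 155) but not at 3 (191 < 227).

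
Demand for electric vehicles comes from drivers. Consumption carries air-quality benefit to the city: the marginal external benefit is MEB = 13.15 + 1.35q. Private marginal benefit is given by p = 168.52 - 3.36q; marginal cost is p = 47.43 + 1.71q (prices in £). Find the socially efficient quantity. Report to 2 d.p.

Social marginal benefit = demand + MEB = 181.67 - 2.01q.
Set SMB = MC: 181.67 - 2.01q = 47.43 + 1.71q → q* = 36.0860.

q* = 36.09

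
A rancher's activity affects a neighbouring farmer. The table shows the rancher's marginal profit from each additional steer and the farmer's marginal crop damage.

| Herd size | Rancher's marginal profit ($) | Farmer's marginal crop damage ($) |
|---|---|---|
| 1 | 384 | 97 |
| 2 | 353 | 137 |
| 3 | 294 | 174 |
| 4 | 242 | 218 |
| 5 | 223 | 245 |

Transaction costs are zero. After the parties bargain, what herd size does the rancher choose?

Bargaining reaches the level where marginal profit last exceeds marginal crop damage.
That holds through level 4 (242 ≥ 218) but not at 5 (223 < 245).

4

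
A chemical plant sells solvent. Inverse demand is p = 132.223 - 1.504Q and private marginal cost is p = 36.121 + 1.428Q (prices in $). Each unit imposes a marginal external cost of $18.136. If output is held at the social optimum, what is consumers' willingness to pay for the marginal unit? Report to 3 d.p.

Social marginal cost = private MC + MEC = 54.257 + 1.428Q.
Set SMC = demand: 54.257 + 1.428Q = 132.223 - 1.504Q → Q* = 26.5914.
Consumer price on the demand curve at Q*: 132.223 − 1.504×26.5914 = 92.2295.

P = $92.230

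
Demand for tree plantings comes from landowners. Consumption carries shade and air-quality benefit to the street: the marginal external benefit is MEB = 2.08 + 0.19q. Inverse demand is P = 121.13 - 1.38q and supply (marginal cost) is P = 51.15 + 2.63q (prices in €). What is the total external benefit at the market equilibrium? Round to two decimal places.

€65.23

Market equilibrium (private): 51.15 + 2.63q = 121.13 - 1.38q → q_m = 17.4514.
Total external benefit = ∫₀^{q_m} (2.08 + 0.19q) dq = 2.08×17.4514 + ½×0.19×17.4514² = 65.2313.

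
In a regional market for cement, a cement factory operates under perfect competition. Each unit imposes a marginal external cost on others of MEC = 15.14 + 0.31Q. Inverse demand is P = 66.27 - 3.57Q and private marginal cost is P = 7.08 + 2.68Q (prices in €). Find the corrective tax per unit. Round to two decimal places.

tax = €17.22 per unit

Social marginal cost = private MC + MEC = 22.22 + 2.99Q.
Set SMC = demand: 22.22 + 2.99Q = 66.27 - 3.57Q → Q* = 6.7149.
The Pigouvian tax equals MEC at Q*: 15.14 + 0.31×6.7149 = 17.2216.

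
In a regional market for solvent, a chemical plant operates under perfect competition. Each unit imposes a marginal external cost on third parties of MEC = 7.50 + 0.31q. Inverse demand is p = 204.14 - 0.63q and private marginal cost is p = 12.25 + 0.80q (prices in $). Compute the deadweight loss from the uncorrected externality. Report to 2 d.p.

Market equilibrium (private): 12.25 + 0.80q = 204.14 - 0.63q → q_m = 134.1888.
Social marginal cost = private MC + MEC = 19.75 + 1.11q.
Set SMC = demand: 19.75 + 1.11q = 204.14 - 0.63q → q* = 105.9713.
The loss is the area between SMC and demand from q* to q_m; with linear curves that's a triangle of height MEC(q_m).
DWL = ½ × 28.2175 × 49.0985 = 692.7185.

DWL = $692.72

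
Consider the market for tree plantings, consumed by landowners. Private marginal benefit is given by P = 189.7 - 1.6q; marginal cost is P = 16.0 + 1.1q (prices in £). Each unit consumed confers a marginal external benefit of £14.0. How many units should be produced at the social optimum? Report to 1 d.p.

q* = 69.5

Social marginal benefit = demand + MEB = 203.7 - 1.6q.
Set SMB = MC: 203.7 - 1.6q = 16.0 + 1.1q → q* = 69.5185.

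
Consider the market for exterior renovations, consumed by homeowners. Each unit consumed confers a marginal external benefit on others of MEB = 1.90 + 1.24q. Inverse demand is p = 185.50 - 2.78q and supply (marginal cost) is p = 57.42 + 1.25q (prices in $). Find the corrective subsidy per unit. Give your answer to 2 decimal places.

subsidy = $59.67 per unit

Social marginal benefit = demand + MEB = 187.40 - 1.54q.
Set SMB = MC: 187.40 - 1.54q = 57.42 + 1.25q → q* = 46.5878.
The Pigouvian subsidy equals MEB at q*: 1.90 + 1.24×46.5878 = 59.6689.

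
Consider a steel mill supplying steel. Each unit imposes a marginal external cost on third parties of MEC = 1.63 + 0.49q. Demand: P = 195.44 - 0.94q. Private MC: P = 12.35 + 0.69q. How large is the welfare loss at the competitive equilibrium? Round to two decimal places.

Market equilibrium (private): 12.35 + 0.69q = 195.44 - 0.94q → q_m = 112.3252.
Social marginal cost = private MC + MEC = 13.98 + 1.18q.
Set SMC = demand: 13.98 + 1.18q = 195.44 - 0.94q → q* = 85.5943.
Between q* and q_m the wedge SMC − demand runs linearly from 0 to MEC(q_m), so the loss is a triangle.
DWL = ½ × 26.7309 × 56.6693 = 757.4107.

DWL = 757.41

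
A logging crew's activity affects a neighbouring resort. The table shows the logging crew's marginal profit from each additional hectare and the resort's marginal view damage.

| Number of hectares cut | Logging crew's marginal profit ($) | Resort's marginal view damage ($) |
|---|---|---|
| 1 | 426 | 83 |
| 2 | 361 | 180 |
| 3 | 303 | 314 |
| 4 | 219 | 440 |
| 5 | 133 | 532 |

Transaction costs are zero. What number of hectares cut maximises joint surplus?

2

Bargaining reaches the level where marginal profit last exceeds marginal view damage.
That holds through level 2 (361 ≥ 180) but not at 3 (303 < 314).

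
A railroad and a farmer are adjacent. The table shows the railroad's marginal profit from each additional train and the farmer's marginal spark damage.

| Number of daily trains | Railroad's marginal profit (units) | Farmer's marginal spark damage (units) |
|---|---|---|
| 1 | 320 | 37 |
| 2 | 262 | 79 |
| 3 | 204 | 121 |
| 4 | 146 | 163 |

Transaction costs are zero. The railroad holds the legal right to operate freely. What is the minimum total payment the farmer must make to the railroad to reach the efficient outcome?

146

Left alone the railroad would choose level 4 (marginal profit stays positive).
Efficient level: k* = 3 (marginal profit ≥ marginal spark damage through 3).
The farmer must at least cover the railroad's forgone profit from cutting 4→3: 146 = 146.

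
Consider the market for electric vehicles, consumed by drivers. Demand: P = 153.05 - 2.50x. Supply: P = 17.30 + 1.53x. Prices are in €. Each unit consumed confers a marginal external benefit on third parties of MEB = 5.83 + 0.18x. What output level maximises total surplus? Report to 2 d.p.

Social marginal benefit = demand + MEB = 158.88 - 2.32x.
Set SMB = MC: 158.88 - 2.32x = 17.30 + 1.53x → x* = 36.7740.

x* = 36.77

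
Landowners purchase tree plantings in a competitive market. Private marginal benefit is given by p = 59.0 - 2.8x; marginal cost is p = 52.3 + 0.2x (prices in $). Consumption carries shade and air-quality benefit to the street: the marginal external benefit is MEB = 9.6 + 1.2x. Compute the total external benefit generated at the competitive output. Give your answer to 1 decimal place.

Market equilibrium (private): 52.3 + 0.2x = 59.0 - 2.8x → x_m = 2.2333.
Total external benefit = ∫₀^{x_m} (9.6 + 1.2x) dx = 9.6×2.2333 + ½×1.2×2.2333² = 24.4323.

$24.4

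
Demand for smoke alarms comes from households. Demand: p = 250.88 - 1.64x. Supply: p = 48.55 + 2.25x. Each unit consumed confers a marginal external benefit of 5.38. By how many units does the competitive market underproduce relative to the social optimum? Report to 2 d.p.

1.38 units

Market equilibrium (private): 48.55 + 2.25x = 250.88 - 1.64x → x_m = 52.0129.
Social marginal benefit = demand + MEB = 256.26 - 1.64x.
Set SMB = MC: 256.26 - 1.64x = 48.55 + 2.25x → x* = 53.3959.
Gap = |52.0129 − 53.3959| = 1.3830.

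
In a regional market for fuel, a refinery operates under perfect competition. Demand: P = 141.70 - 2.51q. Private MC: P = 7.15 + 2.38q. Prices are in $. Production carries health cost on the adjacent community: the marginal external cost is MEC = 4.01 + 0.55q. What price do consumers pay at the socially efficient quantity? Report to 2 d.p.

Social marginal cost = private MC + MEC = 11.16 + 2.93q.
Set SMC = demand: 11.16 + 2.93q = 141.70 - 2.51q → q* = 23.9963.
Consumer price on the demand curve at q*: 141.70 − 2.51×23.9963 = 81.4693.

P = $81.47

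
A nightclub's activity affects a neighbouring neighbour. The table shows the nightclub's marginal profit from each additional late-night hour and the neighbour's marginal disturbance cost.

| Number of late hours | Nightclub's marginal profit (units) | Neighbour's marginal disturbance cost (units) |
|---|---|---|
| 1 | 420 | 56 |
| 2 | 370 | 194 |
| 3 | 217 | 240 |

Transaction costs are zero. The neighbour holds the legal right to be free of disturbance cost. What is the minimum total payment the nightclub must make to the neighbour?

Efficient level: marginal profit ≥ marginal disturbance cost through level 2, so k* = 2.
With the neighbour holding the right, the nightclub must at least compensate total damage at k*: 56 + 194 = 250.

250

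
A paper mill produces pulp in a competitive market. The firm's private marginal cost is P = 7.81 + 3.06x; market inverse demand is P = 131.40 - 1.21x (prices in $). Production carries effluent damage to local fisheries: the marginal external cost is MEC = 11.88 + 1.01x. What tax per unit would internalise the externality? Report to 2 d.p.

Social marginal cost = private MC + MEC = 19.69 + 4.07x.
Set SMC = demand: 19.69 + 4.07x = 131.40 - 1.21x → x* = 21.1572.
The Pigouvian tax equals MEC at x*: 11.88 + 1.01×21.1572 = 33.2488.

tax = $33.25 per unit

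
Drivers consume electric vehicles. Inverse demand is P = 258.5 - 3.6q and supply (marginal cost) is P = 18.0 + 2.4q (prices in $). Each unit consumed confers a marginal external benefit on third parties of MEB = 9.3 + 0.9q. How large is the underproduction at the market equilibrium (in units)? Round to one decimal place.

Market equilibrium (private): 18.0 + 2.4q = 258.5 - 3.6q → q_m = 40.0833.
Social marginal benefit = demand + MEB = 267.8 - 2.7q.
Set SMB = MC: 267.8 - 2.7q = 18.0 + 2.4q → q* = 48.9804.
Gap = |40.0833 − 48.9804| = 8.8971.

8.9 units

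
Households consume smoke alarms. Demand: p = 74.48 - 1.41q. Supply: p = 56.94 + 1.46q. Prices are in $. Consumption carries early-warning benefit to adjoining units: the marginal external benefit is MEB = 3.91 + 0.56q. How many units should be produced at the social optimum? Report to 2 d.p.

q* = 9.29

Social marginal benefit = demand + MEB = 78.39 - 0.85q.
Set SMB = MC: 78.39 - 0.85q = 56.94 + 1.46q → q* = 9.2857.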